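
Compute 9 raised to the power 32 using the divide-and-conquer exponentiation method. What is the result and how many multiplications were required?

Computing 9^32 by squaring (build up from 9^1; each line after the first costs one multiplication):

9^1 = 9
9^2 = (9^1)^2 = 9^2 = 81
9^4 = (9^2)^2 = 81^2 = 6561
9^8 = (9^4)^2 = 6561^2 = 43046721
9^16 = (9^8)^2 = 43046721^2 = 1853020188851841
9^32 = (9^16)^2 = 1853020188851841^2 = 3433683820292512484657849089281

Result: 3433683820292512484657849089281
Multiplications needed: 5 (5 lines after 9^1)

9^32 = 3433683820292512484657849089281. Using exponentiation by squaring, this requires 5 multiplications. The key idea: if the exponent is even, square the half-power; if odd, multiply by the base once.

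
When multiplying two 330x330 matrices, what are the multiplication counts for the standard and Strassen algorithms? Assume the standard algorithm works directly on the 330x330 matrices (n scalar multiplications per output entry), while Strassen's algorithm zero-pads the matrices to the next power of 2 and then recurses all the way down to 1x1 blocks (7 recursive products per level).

Matrix multiplication for 330x330 matrices:

Strassen's algorithm requires power-of-2 dimensions. Pad 330x330 to 512x512 (next power of 2).

Standard algorithm: 330^3 = 35937000 multiplications
Strassen's algorithm: 7^(log2(512)) = 7^9 = 40353607 multiplications
Difference: 35937000 - 40353607 = -4416607 (Strassen uses MORE here due to padding overhead — for small or just-over-power-of-2 n, padding can outweigh the per-level savings)

Standard: 35937000 multiplications (330^3). Strassen: 40353607 multiplications (7^9, after padding to 512x512). Strassen reduces 8 recursive multiplications to 7 at each level.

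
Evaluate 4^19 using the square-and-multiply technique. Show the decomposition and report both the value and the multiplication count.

Computing 4^19 by squaring (build up from 4^1; each line after the first costs one multiplication):

4^1 = 4
4^2 = (4^1)^2 = 4^2 = 16
4^4 = (4^2)^2 = 16^2 = 256
4^8 = (4^4)^2 = 256^2 = 65536
4^9 = 4 * 4^8 = 4 * 65536 = 262144
4^18 = (4^9)^2 = 262144^2 = 68719476736
4^19 = 4 * 4^18 = 4 * 68719476736 = 274877906944

Result: 274877906944
Multiplications needed: 6 (6 lines after 4^1)

4^19 = 274877906944. Using exponentiation by squaring, this requires 6 multiplications. The key idea: if the exponent is even, square the half-power; if odd, multiply by the base once.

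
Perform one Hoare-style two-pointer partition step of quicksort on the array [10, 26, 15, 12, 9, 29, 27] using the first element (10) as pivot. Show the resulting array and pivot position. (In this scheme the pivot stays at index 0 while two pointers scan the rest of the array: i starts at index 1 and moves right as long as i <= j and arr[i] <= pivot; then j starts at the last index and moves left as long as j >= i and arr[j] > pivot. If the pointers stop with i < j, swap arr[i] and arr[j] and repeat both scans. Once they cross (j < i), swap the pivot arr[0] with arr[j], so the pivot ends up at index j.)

Hoare-style two-pointer partition with pivot = 10:

Initial array: [10, 26, 15, 12, 9, 29, 27]

Pointers start at i = 1, j = 6.
i stops at index 1 (arr[1]=26 > 10), j stops at index 4 (arr[4]=9 <= 10): swap arr[1] and arr[4], array becomes [10, 9, 15, 12, 26, 29, 27]
i ends at 2, j ends at 1: the pointers have crossed (j < i), so scanning stops.

Swap pivot arr[0] with arr[1] to place pivot at position 1: [9, 10, 15, 12, 26, 29, 27]
Pivot position: 1

After partitioning with pivot 10, the array becomes [9, 10, 15, 12, 26, 29, 27]. The pivot is placed at index 1. All elements to the left of the pivot are <= 10, and all elements to the right are > 10.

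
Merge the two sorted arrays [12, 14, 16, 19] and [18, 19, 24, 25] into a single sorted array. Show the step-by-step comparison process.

Merging process:

Compare 12 vs 18: take 12 from left. Merged: [12]
Compare 14 vs 18: take 14 from left. Merged: [12, 14]
Compare 16 vs 18: take 16 from left. Merged: [12, 14, 16]
Compare 19 vs 18: take 18 from right. Merged: [12, 14, 16, 18]
Compare 19 vs 19: take 19 from left. Merged: [12, 14, 16, 18, 19]
Append remaining from right: [19, 24, 25]. Merged: [12, 14, 16, 18, 19, 19, 24, 25]

Final merged array: [12, 14, 16, 18, 19, 19, 24, 25]
Total comparisons: 5

The merged array is [12, 14, 16, 18, 19, 19, 24, 25], requiring 5 comparisons. The merge step runs in O(n) time where n is the total number of elements.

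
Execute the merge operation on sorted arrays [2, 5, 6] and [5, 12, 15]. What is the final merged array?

Merging process:

Compare 2 vs 5: take 2 from left. Merged: [2]
Compare 5 vs 5: take 5 from left. Merged: [2, 5]
Compare 6 vs 5: take 5 from right. Merged: [2, 5, 5]
Compare 6 vs 12: take 6 from left. Merged: [2, 5, 5, 6]
Append remaining from right: [12, 15]. Merged: [2, 5, 5, 6, 12, 15]

Final merged array: [2, 5, 5, 6, 12, 15]
Total comparisons: 4

The merged array is [2, 5, 5, 6, 12, 15], requiring 4 comparisons. The merge step runs in O(n) time where n is the total number of elements.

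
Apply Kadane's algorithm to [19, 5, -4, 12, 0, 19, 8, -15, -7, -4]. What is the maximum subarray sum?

Using Kadane's algorithm on [19, 5, -4, 12, 0, 19, 8, -15, -7, -4]:

Scanning through the array:
Position 1 (value 5): max_ending_here = 24, max_so_far = 24
Position 2 (value -4): max_ending_here = 20, max_so_far = 24
Position 3 (value 12): max_ending_here = 32, max_so_far = 32
Position 4 (value 0): max_ending_here = 32, max_so_far = 32
Position 5 (value 19): max_ending_here = 51, max_so_far = 51
Position 6 (value 8): max_ending_here = 59, max_so_far = 59
Position 7 (value -15): max_ending_here = 44, max_so_far = 59
Position 8 (value -7): max_ending_here = 37, max_so_far = 59
Position 9 (value -4): max_ending_here = 33, max_so_far = 59

Maximum subarray: [19, 5, -4, 12, 0, 19, 8]
Maximum sum: 59

The maximum subarray is [19, 5, -4, 12, 0, 19, 8] with sum 59. This subarray runs from index 0 to index 6.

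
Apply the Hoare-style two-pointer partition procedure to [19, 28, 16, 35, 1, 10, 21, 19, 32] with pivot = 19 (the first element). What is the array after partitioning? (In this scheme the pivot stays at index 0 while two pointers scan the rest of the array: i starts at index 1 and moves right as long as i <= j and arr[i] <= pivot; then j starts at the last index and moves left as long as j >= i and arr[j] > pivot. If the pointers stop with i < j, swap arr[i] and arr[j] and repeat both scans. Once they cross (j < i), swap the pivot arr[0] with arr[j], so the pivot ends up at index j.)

Hoare-style two-pointer partition with pivot = 19:

Initial array: [19, 28, 16, 35, 1, 10, 21, 19, 32]

Pointers start at i = 1, j = 8.
i stops at index 1 (arr[1]=28 > 19), j stops at index 7 (arr[7]=19 <= 19): swap arr[1] and arr[7], array becomes [19, 19, 16, 35, 1, 10, 21, 28, 32]
i stops at index 3 (arr[3]=35 > 19), j stops at index 5 (arr[5]=10 <= 19): swap arr[3] and arr[5], array becomes [19, 19, 16, 10, 1, 35, 21, 28, 32]
i ends at 5, j ends at 4: the pointers have crossed (j < i), so scanning stops.

Swap pivot arr[0] with arr[4] to place pivot at position 4: [1, 19, 16, 10, 19, 35, 21, 28, 32]
Pivot position: 4

After partitioning with pivot 19, the array becomes [1, 19, 16, 10, 19, 35, 21, 28, 32]. The pivot is placed at index 4. All elements to the left of the pivot are <= 19, and all elements to the right are > 19.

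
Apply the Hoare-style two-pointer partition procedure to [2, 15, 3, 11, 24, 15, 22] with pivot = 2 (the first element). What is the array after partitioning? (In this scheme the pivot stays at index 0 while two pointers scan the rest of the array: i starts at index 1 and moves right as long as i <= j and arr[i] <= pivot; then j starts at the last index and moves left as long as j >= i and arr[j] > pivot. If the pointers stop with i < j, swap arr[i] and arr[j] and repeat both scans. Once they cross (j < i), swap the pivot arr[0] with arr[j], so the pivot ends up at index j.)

Hoare-style two-pointer partition with pivot = 2:

Initial array: [2, 15, 3, 11, 24, 15, 22]

Pointers start at i = 1, j = 6.
i ends at 1, j ends at 0: the pointers have crossed (j < i), so scanning stops.

j = 0, so swapping arr[0] with arr[j] leaves the pivot at position 0: [2, 15, 3, 11, 24, 15, 22]
Pivot position: 0

After partitioning with pivot 2, the array becomes [2, 15, 3, 11, 24, 15, 22]. The pivot is placed at index 0. All elements to the left of the pivot are <= 2, and all elements to the right are > 2.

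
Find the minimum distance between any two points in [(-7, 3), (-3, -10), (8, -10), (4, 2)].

Computing all pairwise distances among 4 points:

d((-7, 3), (-3, -10)) = 13.6015
d((-7, 3), (8, -10)) = 19.8494
d((-7, 3), (4, 2)) = 11.0454
d((-3, -10), (8, -10)) = 11.0 <-- minimum
d((-3, -10), (4, 2)) = 13.8924
d((8, -10), (4, 2)) = 12.6491

Closest pair: (-3, -10) and (8, -10) with distance 11.0

The closest pair is (-3, -10) and (8, -10) with Euclidean distance 11.0. For 4 points, brute-force pairwise comparison is shown above. For large n, the divide-and-conquer algorithm (sort by x, recurse on halves, check the dividing strip) achieves O(n log n).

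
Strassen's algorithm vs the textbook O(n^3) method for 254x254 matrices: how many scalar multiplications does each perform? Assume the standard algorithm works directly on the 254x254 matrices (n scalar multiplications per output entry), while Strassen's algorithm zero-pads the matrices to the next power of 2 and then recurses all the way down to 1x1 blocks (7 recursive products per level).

Matrix multiplication for 254x254 matrices:

Strassen's algorithm requires power-of-2 dimensions. Pad 254x254 to 256x256 (next power of 2).

Standard algorithm: 254^3 = 16387064 multiplications
Strassen's algorithm: 7^(log2(256)) = 7^8 = 5764801 multiplications
Savings: 16387064 - 5764801 = 10622263 multiplications

Standard: 16387064 multiplications (254^3). Strassen: 5764801 multiplications (7^8, after padding to 256x256). Strassen reduces 8 recursive multiplications to 7 at each level.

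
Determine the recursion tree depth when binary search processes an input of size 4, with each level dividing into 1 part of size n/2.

For divide and conquer with division factor 2:

Problem sizes at each level:
Level 0: 4
Level 1: 2
Level 2: 1

The root is level 0 and the size-1 base case is level 2 (the tree spans levels 0 through 2, i.e. 3 levels counting the root), so the depth is the number of divisions: log_2(4) = 2

The recursion tree depth is log_2(4) = 2. At each level, the problem size is divided by 2, so it takes 2 divisions to reduce to a base case of size 1. The algorithm makes 1 recursive call at each level.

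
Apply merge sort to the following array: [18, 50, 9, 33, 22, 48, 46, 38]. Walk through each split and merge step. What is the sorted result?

Merge sort trace:

Split: [18, 50, 9, 33, 22, 48, 46, 38] -> [18, 50, 9, 33] and [22, 48, 46, 38]
  Split: [18, 50, 9, 33] -> [18, 50] and [9, 33]
    Split: [18, 50] -> [18] and [50]
    Merge: [18] + [50] -> [18, 50]
    Split: [9, 33] -> [9] and [33]
    Merge: [9] + [33] -> [9, 33]
  Merge: [18, 50] + [9, 33] -> [9, 18, 33, 50]
  Split: [22, 48, 46, 38] -> [22, 48] and [46, 38]
    Split: [22, 48] -> [22] and [48]
    Merge: [22] + [48] -> [22, 48]
    Split: [46, 38] -> [46] and [38]
    Merge: [46] + [38] -> [38, 46]
  Merge: [22, 48] + [38, 46] -> [22, 38, 46, 48]
Merge: [9, 18, 33, 50] + [22, 38, 46, 48] -> [9, 18, 22, 33, 38, 46, 48, 50]

Final sorted array: [9, 18, 22, 33, 38, 46, 48, 50]

The merge sort proceeds by recursively splitting the array and merging sorted halves.
After all merges, the sorted array is [9, 18, 22, 33, 38, 46, 48, 50].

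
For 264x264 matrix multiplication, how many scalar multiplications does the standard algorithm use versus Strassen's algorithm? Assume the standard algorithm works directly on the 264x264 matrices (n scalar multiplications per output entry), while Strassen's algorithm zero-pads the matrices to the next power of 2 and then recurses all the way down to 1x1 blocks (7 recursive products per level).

Matrix multiplication for 264x264 matrices:

Strassen's algorithm requires power-of-2 dimensions. Pad 264x264 to 512x512 (next power of 2).

Standard algorithm: 264^3 = 18399744 multiplications
Strassen's algorithm: 7^(log2(512)) = 7^9 = 40353607 multiplications
Difference: 18399744 - 40353607 = -21953863 (Strassen uses MORE here due to padding overhead — for small or just-over-power-of-2 n, padding can outweigh the per-level savings)

Standard: 18399744 multiplications (264^3). Strassen: 40353607 multiplications (7^9, after padding to 512x512). Strassen reduces 8 recursive multiplications to 7 at each level.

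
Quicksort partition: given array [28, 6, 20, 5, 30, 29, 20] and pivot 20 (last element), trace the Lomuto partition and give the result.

Lomuto partition with pivot = 20:

Initial array: [28, 6, 20, 5, 30, 29, 20]

arr[0]=28 > 20: no swap
arr[1]=6 <= 20: swap with position 0, array becomes [6, 28, 20, 5, 30, 29, 20]
arr[2]=20 <= 20: swap with position 1, array becomes [6, 20, 28, 5, 30, 29, 20]
arr[3]=5 <= 20: swap with position 2, array becomes [6, 20, 5, 28, 30, 29, 20]
arr[4]=30 > 20: no swap
arr[5]=29 > 20: no swap

Place pivot at position 3: [6, 20, 5, 20, 30, 29, 28]
Pivot position: 3

After partitioning with pivot 20, the array becomes [6, 20, 5, 20, 30, 29, 28]. The pivot is placed at index 3. All elements to the left of the pivot are <= 20, and all elements to the right are > 20.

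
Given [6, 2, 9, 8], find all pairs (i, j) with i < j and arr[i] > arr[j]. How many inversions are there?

Finding inversions in [6, 2, 9, 8]:

(0, 1): arr[0]=6 > arr[1]=2
(2, 3): arr[2]=9 > arr[3]=8

Total inversions: 2

The array has 2 inversion(s): (0,1), (2,3). Each pair (i,j) satisfies i < j and arr[i] > arr[j].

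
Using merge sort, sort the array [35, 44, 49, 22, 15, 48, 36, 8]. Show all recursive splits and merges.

Merge sort trace:

Split: [35, 44, 49, 22, 15, 48, 36, 8] -> [35, 44, 49, 22] and [15, 48, 36, 8]
  Split: [35, 44, 49, 22] -> [35, 44] and [49, 22]
    Split: [35, 44] -> [35] and [44]
    Merge: [35] + [44] -> [35, 44]
    Split: [49, 22] -> [49] and [22]
    Merge: [49] + [22] -> [22, 49]
  Merge: [35, 44] + [22, 49] -> [22, 35, 44, 49]
  Split: [15, 48, 36, 8] -> [15, 48] and [36, 8]
    Split: [15, 48] -> [15] and [48]
    Merge: [15] + [48] -> [15, 48]
    Split: [36, 8] -> [36] and [8]
    Merge: [36] + [8] -> [8, 36]
  Merge: [15, 48] + [8, 36] -> [8, 15, 36, 48]
Merge: [22, 35, 44, 49] + [8, 15, 36, 48] -> [8, 15, 22, 35, 36, 44, 48, 49]

Final sorted array: [8, 15, 22, 35, 36, 44, 48, 49]

The merge sort proceeds by recursively splitting the array and merging sorted halves.
After all merges, the sorted array is [8, 15, 22, 35, 36, 44, 48, 49].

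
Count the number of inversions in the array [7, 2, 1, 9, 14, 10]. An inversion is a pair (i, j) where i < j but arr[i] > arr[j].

Finding inversions in [7, 2, 1, 9, 14, 10]:

(0, 1): arr[0]=7 > arr[1]=2
(0, 2): arr[0]=7 > arr[2]=1
(1, 2): arr[1]=2 > arr[2]=1
(4, 5): arr[4]=14 > arr[5]=10

Total inversions: 4

The array has 4 inversion(s): (0,1), (0,2), (1,2), (4,5). Each pair (i,j) satisfies i < j and arr[i] > arr[j].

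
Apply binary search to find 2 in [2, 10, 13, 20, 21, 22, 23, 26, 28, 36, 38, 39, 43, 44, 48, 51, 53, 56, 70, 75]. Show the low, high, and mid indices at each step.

Binary search for 2 in [2, 10, 13, 20, 21, 22, 23, 26, 28, 36, 38, 39, 43, 44, 48, 51, 53, 56, 70, 75]:

lo=0, hi=19, mid=9, arr[mid]=36 -> 36 > 2, search left half
lo=0, hi=8, mid=4, arr[mid]=21 -> 21 > 2, search left half
lo=0, hi=3, mid=1, arr[mid]=10 -> 10 > 2, search left half
lo=0, hi=0, mid=0, arr[mid]=2 -> Found target at index 0!

Binary search finds 2 at index 0 after 4 comparisons. The search repeatedly halves the search space by comparing with the middle element.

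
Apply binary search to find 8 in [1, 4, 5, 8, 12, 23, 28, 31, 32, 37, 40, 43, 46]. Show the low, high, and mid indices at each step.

Binary search for 8 in [1, 4, 5, 8, 12, 23, 28, 31, 32, 37, 40, 43, 46]:

lo=0, hi=12, mid=6, arr[mid]=28 -> 28 > 8, search left half
lo=0, hi=5, mid=2, arr[mid]=5 -> 5 < 8, search right half
lo=3, hi=5, mid=4, arr[mid]=12 -> 12 > 8, search left half
lo=3, hi=3, mid=3, arr[mid]=8 -> Found target at index 3!

Binary search finds 8 at index 3 after 4 comparisons. The search repeatedly halves the search space by comparing with the middle element.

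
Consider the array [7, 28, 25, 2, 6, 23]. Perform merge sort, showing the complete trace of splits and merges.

Merge sort trace:

Split: [7, 28, 25, 2, 6, 23] -> [7, 28, 25] and [2, 6, 23]
  Split: [7, 28, 25] -> [7] and [28, 25]
    Split: [28, 25] -> [28] and [25]
    Merge: [28] + [25] -> [25, 28]
  Merge: [7] + [25, 28] -> [7, 25, 28]
  Split: [2, 6, 23] -> [2] and [6, 23]
    Split: [6, 23] -> [6] and [23]
    Merge: [6] + [23] -> [6, 23]
  Merge: [2] + [6, 23] -> [2, 6, 23]
Merge: [7, 25, 28] + [2, 6, 23] -> [2, 6, 7, 23, 25, 28]

Final sorted array: [2, 6, 7, 23, 25, 28]

The merge sort proceeds by recursively splitting the array and merging sorted halves.
After all merges, the sorted array is [2, 6, 7, 23, 25, 28].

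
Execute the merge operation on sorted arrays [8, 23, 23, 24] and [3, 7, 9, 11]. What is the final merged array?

Merging process:

Compare 8 vs 3: take 3 from right. Merged: [3]
Compare 8 vs 7: take 7 from right. Merged: [3, 7]
Compare 8 vs 9: take 8 from left. Merged: [3, 7, 8]
Compare 23 vs 9: take 9 from right. Merged: [3, 7, 8, 9]
Compare 23 vs 11: take 11 from right. Merged: [3, 7, 8, 9, 11]
Append remaining from left: [23, 23, 24]. Merged: [3, 7, 8, 9, 11, 23, 23, 24]

Final merged array: [3, 7, 8, 9, 11, 23, 23, 24]
Total comparisons: 5

The merged array is [3, 7, 8, 9, 11, 23, 23, 24], requiring 5 comparisons. The merge step runs in O(n) time where n is the total number of elements.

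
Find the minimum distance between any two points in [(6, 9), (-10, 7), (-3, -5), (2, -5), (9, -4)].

Computing all pairwise distances among 5 points:

d((6, 9), (-10, 7)) = 16.1245
d((6, 9), (-3, -5)) = 16.6433
d((6, 9), (2, -5)) = 14.5602
d((6, 9), (9, -4)) = 13.3417
d((-10, 7), (-3, -5)) = 13.8924
d((-10, 7), (2, -5)) = 16.9706
d((-10, 7), (9, -4)) = 21.9545
d((-3, -5), (2, -5)) = 5.0 <-- minimum
d((-3, -5), (9, -4)) = 12.0416
d((2, -5), (9, -4)) = 7.0711

Closest pair: (-3, -5) and (2, -5) with distance 5.0

The closest pair is (-3, -5) and (2, -5) with Euclidean distance 5.0. For 5 points, brute-force pairwise comparison is shown above. For large n, the divide-and-conquer algorithm (sort by x, recurse on halves, check the dividing strip) achieves O(n log n).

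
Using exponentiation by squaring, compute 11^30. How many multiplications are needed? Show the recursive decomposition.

Computing 11^30 by squaring (build up from 11^1; each line after the first costs one multiplication):

11^1 = 11
11^2 = (11^1)^2 = 11^2 = 121
11^3 = 11 * 11^2 = 11 * 121 = 1331
11^6 = (11^3)^2 = 1331^2 = 1771561
11^7 = 11 * 11^6 = 11 * 1771561 = 19487171
11^14 = (11^7)^2 = 19487171^2 = 379749833583241
11^15 = 11 * 11^14 = 11 * 379749833583241 = 4177248169415651
11^30 = (11^15)^2 = 4177248169415651^2 = 17449402268886407318558803753801

Result: 17449402268886407318558803753801
Multiplications needed: 7 (7 lines after 11^1)

11^30 = 17449402268886407318558803753801. Using exponentiation by squaring, this requires 7 multiplications. The key idea: if the exponent is even, square the half-power; if odd, multiply by the base once.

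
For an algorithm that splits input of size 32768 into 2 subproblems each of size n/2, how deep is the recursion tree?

For divide and conquer with division factor 2:

Problem sizes at each level:
Level 0: 32768
Level 1: 16384
Level 2: 8192
Level 3: 4096
Level 4: 2048
Level 5: 1024
Level 6: 512
Level 7: 256
Level 8: 128
Level 9: 64
Level 10: 32
Level 11: 16
Level 12: 8
Level 13: 4
Level 14: 2
Level 15: 1

The root is level 0 and the size-1 base case is level 15 (the tree spans levels 0 through 15, i.e. 16 levels counting the root), so the depth is the number of divisions: log_2(32768) = 15

The recursion tree depth is log_2(32768) = 15. At each level, the problem size is divided by 2, so it takes 15 divisions to reduce to a base case of size 1. The algorithm makes 2 recursive calls at each level.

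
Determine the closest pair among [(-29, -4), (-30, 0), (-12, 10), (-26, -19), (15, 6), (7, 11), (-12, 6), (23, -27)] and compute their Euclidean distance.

Computing all pairwise distances among 8 points:

d((-29, -4), (-30, 0)) = 4.1231
d((-29, -4), (-12, 10)) = 22.0227
d((-29, -4), (-26, -19)) = 15.2971
d((-29, -4), (15, 6)) = 45.1221
d((-29, -4), (7, 11)) = 39.0
d((-29, -4), (-12, 6)) = 19.7231
d((-29, -4), (23, -27)) = 56.8595
d((-30, 0), (-12, 10)) = 20.5913
d((-30, 0), (-26, -19)) = 19.4165
d((-30, 0), (15, 6)) = 45.3982
d((-30, 0), (7, 11)) = 38.6005
d((-30, 0), (-12, 6)) = 18.9737
d((-30, 0), (23, -27)) = 59.4811
d((-12, 10), (-26, -19)) = 32.2025
d((-12, 10), (15, 6)) = 27.2947
d((-12, 10), (7, 11)) = 19.0263
d((-12, 10), (-12, 6)) = 4.0 <-- minimum
d((-12, 10), (23, -27)) = 50.9313
d((-26, -19), (15, 6)) = 48.0208
d((-26, -19), (7, 11)) = 44.5982
d((-26, -19), (-12, 6)) = 28.6531
d((-26, -19), (23, -27)) = 49.6488
d((15, 6), (7, 11)) = 9.434
d((15, 6), (-12, 6)) = 27.0
d((15, 6), (23, -27)) = 33.9559
d((7, 11), (-12, 6)) = 19.6469
d((7, 11), (23, -27)) = 41.2311
d((-12, 6), (23, -27)) = 48.1041

Closest pair: (-12, 10) and (-12, 6) with distance 4.0

The closest pair is (-12, 10) and (-12, 6) with Euclidean distance 4.0. For 8 points, brute-force pairwise comparison is shown above. For large n, the divide-and-conquer algorithm (sort by x, recurse on halves, check the dividing strip) achieves O(n log n).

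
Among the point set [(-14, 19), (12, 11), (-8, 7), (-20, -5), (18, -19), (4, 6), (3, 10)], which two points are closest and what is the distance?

Computing all pairwise distances among 7 points:

d((-14, 19), (12, 11)) = 27.2029
d((-14, 19), (-8, 7)) = 13.4164
d((-14, 19), (-20, -5)) = 24.7386
d((-14, 19), (18, -19)) = 49.679
d((-14, 19), (4, 6)) = 22.2036
d((-14, 19), (3, 10)) = 19.2354
d((12, 11), (-8, 7)) = 20.3961
d((12, 11), (-20, -5)) = 35.7771
d((12, 11), (18, -19)) = 30.5941
d((12, 11), (4, 6)) = 9.434
d((12, 11), (3, 10)) = 9.0554
d((-8, 7), (-20, -5)) = 16.9706
d((-8, 7), (18, -19)) = 36.7696
d((-8, 7), (4, 6)) = 12.0416
d((-8, 7), (3, 10)) = 11.4018
d((-20, -5), (18, -19)) = 40.4969
d((-20, -5), (4, 6)) = 26.4008
d((-20, -5), (3, 10)) = 27.4591
d((18, -19), (4, 6)) = 28.6531
d((18, -19), (3, 10)) = 32.6497
d((4, 6), (3, 10)) = 4.1231 <-- minimum

Closest pair: (4, 6) and (3, 10) with distance 4.1231

The closest pair is (4, 6) and (3, 10) with Euclidean distance 4.1231. For 7 points, brute-force pairwise comparison is shown above. For large n, the divide-and-conquer algorithm (sort by x, recurse on halves, check the dividing strip) achieves O(n log n).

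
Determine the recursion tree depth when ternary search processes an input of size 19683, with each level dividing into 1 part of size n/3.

For divide and conquer with division factor 3:

Problem sizes at each level:
Level 0: 19683
Level 1: 6561
Level 2: 2187
Level 3: 729
Level 4: 243
Level 5: 81
Level 6: 27
Level 7: 9
Level 8: 3
Level 9: 1

The root is level 0 and the size-1 base case is level 9 (the tree spans levels 0 through 9, i.e. 10 levels counting the root), so the depth is the number of divisions: log_3(19683) = 9

The recursion tree depth is log_3(19683) = 9. At each level, the problem size is divided by 3, so it takes 9 divisions to reduce to a base case of size 1. The algorithm makes 1 recursive call at each level.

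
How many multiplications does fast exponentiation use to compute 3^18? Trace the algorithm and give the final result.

Computing 3^18 by squaring (build up from 3^1; each line after the first costs one multiplication):

3^1 = 3
3^2 = (3^1)^2 = 3^2 = 9
3^4 = (3^2)^2 = 9^2 = 81
3^8 = (3^4)^2 = 81^2 = 6561
3^9 = 3 * 3^8 = 3 * 6561 = 19683
3^18 = (3^9)^2 = 19683^2 = 387420489

Result: 387420489
Multiplications needed: 5 (5 lines after 3^1)

3^18 = 387420489. Using exponentiation by squaring, this requires 5 multiplications. The key idea: if the exponent is even, square the half-power; if odd, multiply by the base once.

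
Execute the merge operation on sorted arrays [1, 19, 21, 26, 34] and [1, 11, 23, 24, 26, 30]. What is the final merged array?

Merging process:

Compare 1 vs 1: take 1 from left. Merged: [1]
Compare 19 vs 1: take 1 from right. Merged: [1, 1]
Compare 19 vs 11: take 11 from right. Merged: [1, 1, 11]
Compare 19 vs 23: take 19 from left. Merged: [1, 1, 11, 19]
Compare 21 vs 23: take 21 from left. Merged: [1, 1, 11, 19, 21]
Compare 26 vs 23: take 23 from right. Merged: [1, 1, 11, 19, 21, 23]
Compare 26 vs 24: take 24 from right. Merged: [1, 1, 11, 19, 21, 23, 24]
Compare 26 vs 26: take 26 from left. Merged: [1, 1, 11, 19, 21, 23, 24, 26]
Compare 34 vs 26: take 26 from right. Merged: [1, 1, 11, 19, 21, 23, 24, 26, 26]
Compare 34 vs 30: take 30 from right. Merged: [1, 1, 11, 19, 21, 23, 24, 26, 26, 30]
Append remaining from left: [34]. Merged: [1, 1, 11, 19, 21, 23, 24, 26, 26, 30, 34]

Final merged array: [1, 1, 11, 19, 21, 23, 24, 26, 26, 30, 34]
Total comparisons: 10

The merged array is [1, 1, 11, 19, 21, 23, 24, 26, 26, 30, 34], requiring 10 comparisons. The merge step runs in O(n) time where n is the total number of elements.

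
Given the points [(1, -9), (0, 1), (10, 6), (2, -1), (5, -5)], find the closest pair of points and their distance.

Computing all pairwise distances among 5 points:

d((1, -9), (0, 1)) = 10.0499
d((1, -9), (10, 6)) = 17.4929
d((1, -9), (2, -1)) = 8.0623
d((1, -9), (5, -5)) = 5.6569
d((0, 1), (10, 6)) = 11.1803
d((0, 1), (2, -1)) = 2.8284 <-- minimum
d((0, 1), (5, -5)) = 7.8102
d((10, 6), (2, -1)) = 10.6301
d((10, 6), (5, -5)) = 12.083
d((2, -1), (5, -5)) = 5.0

Closest pair: (0, 1) and (2, -1) with distance 2.8284

The closest pair is (0, 1) and (2, -1) with Euclidean distance 2.8284. For 5 points, brute-force pairwise comparison is shown above. For large n, the divide-and-conquer algorithm (sort by x, recurse on halves, check the dividing strip) achieves O(n log n).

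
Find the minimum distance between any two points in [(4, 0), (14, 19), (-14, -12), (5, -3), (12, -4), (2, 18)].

Computing all pairwise distances among 6 points:

d((4, 0), (14, 19)) = 21.4709
d((4, 0), (-14, -12)) = 21.6333
d((4, 0), (5, -3)) = 3.1623 <-- minimum
d((4, 0), (12, -4)) = 8.9443
d((4, 0), (2, 18)) = 18.1108
d((14, 19), (-14, -12)) = 41.7732
d((14, 19), (5, -3)) = 23.7697
d((14, 19), (12, -4)) = 23.0868
d((14, 19), (2, 18)) = 12.0416
d((-14, -12), (5, -3)) = 21.0238
d((-14, -12), (12, -4)) = 27.2029
d((-14, -12), (2, 18)) = 34.0
d((5, -3), (12, -4)) = 7.0711
d((5, -3), (2, 18)) = 21.2132
d((12, -4), (2, 18)) = 24.1661

Closest pair: (4, 0) and (5, -3) with distance 3.1623

The closest pair is (4, 0) and (5, -3) with Euclidean distance 3.1623. For 6 points, brute-force pairwise comparison is shown above. For large n, the divide-and-conquer algorithm (sort by x, recurse on halves, check the dividing strip) achieves O(n log n).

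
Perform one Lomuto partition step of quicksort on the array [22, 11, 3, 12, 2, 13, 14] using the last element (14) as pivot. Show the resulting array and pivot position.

Lomuto partition with pivot = 14:

Initial array: [22, 11, 3, 12, 2, 13, 14]

arr[0]=22 > 14: no swap
arr[1]=11 <= 14: swap with position 0, array becomes [11, 22, 3, 12, 2, 13, 14]
arr[2]=3 <= 14: swap with position 1, array becomes [11, 3, 22, 12, 2, 13, 14]
arr[3]=12 <= 14: swap with position 2, array becomes [11, 3, 12, 22, 2, 13, 14]
arr[4]=2 <= 14: swap with position 3, array becomes [11, 3, 12, 2, 22, 13, 14]
arr[5]=13 <= 14: swap with position 4, array becomes [11, 3, 12, 2, 13, 22, 14]

Place pivot at position 5: [11, 3, 12, 2, 13, 14, 22]
Pivot position: 5

After partitioning with pivot 14, the array becomes [11, 3, 12, 2, 13, 14, 22]. The pivot is placed at index 5. All elements to the left of the pivot are <= 14, and all elements to the right are > 14.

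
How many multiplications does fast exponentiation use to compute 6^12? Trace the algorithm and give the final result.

Computing 6^12 by squaring (build up from 6^1; each line after the first costs one multiplication):

6^1 = 6
6^2 = (6^1)^2 = 6^2 = 36
6^3 = 6 * 6^2 = 6 * 36 = 216
6^6 = (6^3)^2 = 216^2 = 46656
6^12 = (6^6)^2 = 46656^2 = 2176782336

Result: 2176782336
Multiplications needed: 4 (4 lines after 6^1)

6^12 = 2176782336. Using exponentiation by squaring, this requires 4 multiplications. The key idea: if the exponent is even, square the half-power; if odd, multiply by the base once.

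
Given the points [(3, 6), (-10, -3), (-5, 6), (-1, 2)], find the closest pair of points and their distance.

Computing all pairwise distances among 4 points:

d((3, 6), (-10, -3)) = 15.8114
d((3, 6), (-5, 6)) = 8.0
d((3, 6), (-1, 2)) = 5.6569 <-- minimum
d((-10, -3), (-5, 6)) = 10.2956
d((-10, -3), (-1, 2)) = 10.2956
d((-5, 6), (-1, 2)) = 5.6569 <-- minimum

Minimum distance: 5.6569 (tie among 2 pairs: (3, 6) and (-1, 2); (-5, 6) and (-1, 2))

The minimum Euclidean distance is 5.6569. There is a tie: 2 pairs achieve this minimum — (3, 6) and (-1, 2); (-5, 6) and (-1, 2). Any of these is a valid closest pair. For 4 points, brute-force pairwise comparison is shown above. For large n, the divide-and-conquer algorithm (sort by x, recurse on halves, check the dividing strip) achieves O(n log n).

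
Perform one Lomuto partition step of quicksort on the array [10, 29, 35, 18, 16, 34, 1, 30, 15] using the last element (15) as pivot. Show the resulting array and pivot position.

Lomuto partition with pivot = 15:

Initial array: [10, 29, 35, 18, 16, 34, 1, 30, 15]

arr[0]=10 <= 15: swap with position 0, array becomes [10, 29, 35, 18, 16, 34, 1, 30, 15]
arr[1]=29 > 15: no swap
arr[2]=35 > 15: no swap
arr[3]=18 > 15: no swap
arr[4]=16 > 15: no swap
arr[5]=34 > 15: no swap
arr[6]=1 <= 15: swap with position 1, array becomes [10, 1, 35, 18, 16, 34, 29, 30, 15]
arr[7]=30 > 15: no swap

Place pivot at position 2: [10, 1, 15, 18, 16, 34, 29, 30, 35]
Pivot position: 2

After partitioning with pivot 15, the array becomes [10, 1, 15, 18, 16, 34, 29, 30, 35]. The pivot is placed at index 2. All elements to the left of the pivot are <= 15, and all elements to the right are > 15.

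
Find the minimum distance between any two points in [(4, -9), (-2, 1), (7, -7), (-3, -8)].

Computing all pairwise distances among 4 points:

d((4, -9), (-2, 1)) = 11.6619
d((4, -9), (7, -7)) = 3.6056 <-- minimum
d((4, -9), (-3, -8)) = 7.0711
d((-2, 1), (7, -7)) = 12.0416
d((-2, 1), (-3, -8)) = 9.0554
d((7, -7), (-3, -8)) = 10.0499

Closest pair: (4, -9) and (7, -7) with distance 3.6056

The closest pair is (4, -9) and (7, -7) with Euclidean distance 3.6056. For 4 points, brute-force pairwise comparison is shown above. For large n, the divide-and-conquer algorithm (sort by x, recurse on halves, check the dividing strip) achieves O(n log n).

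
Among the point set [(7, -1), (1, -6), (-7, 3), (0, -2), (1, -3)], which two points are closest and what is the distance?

Computing all pairwise distances among 5 points:

d((7, -1), (1, -6)) = 7.8102
d((7, -1), (-7, 3)) = 14.5602
d((7, -1), (0, -2)) = 7.0711
d((7, -1), (1, -3)) = 6.3246
d((1, -6), (-7, 3)) = 12.0416
d((1, -6), (0, -2)) = 4.1231
d((1, -6), (1, -3)) = 3.0
d((-7, 3), (0, -2)) = 8.6023
d((-7, 3), (1, -3)) = 10.0
d((0, -2), (1, -3)) = 1.4142 <-- minimum

Closest pair: (0, -2) and (1, -3) with distance 1.4142

The closest pair is (0, -2) and (1, -3) with Euclidean distance 1.4142. For 5 points, brute-force pairwise comparison is shown above. For large n, the divide-and-conquer algorithm (sort by x, recurse on halves, check the dividing strip) achieves O(n log n).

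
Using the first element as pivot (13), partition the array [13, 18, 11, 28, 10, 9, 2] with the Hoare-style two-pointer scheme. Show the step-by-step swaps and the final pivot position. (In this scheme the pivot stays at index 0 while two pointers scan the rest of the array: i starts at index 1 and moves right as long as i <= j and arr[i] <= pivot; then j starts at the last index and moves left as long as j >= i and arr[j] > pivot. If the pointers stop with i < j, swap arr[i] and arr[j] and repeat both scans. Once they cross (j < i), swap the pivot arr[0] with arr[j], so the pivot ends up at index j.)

Hoare-style two-pointer partition with pivot = 13:

Initial array: [13, 18, 11, 28, 10, 9, 2]

Pointers start at i = 1, j = 6.
i stops at index 1 (arr[1]=18 > 13), j stops at index 6 (arr[6]=2 <= 13): swap arr[1] and arr[6], array becomes [13, 2, 11, 28, 10, 9, 18]
i stops at index 3 (arr[3]=28 > 13), j stops at index 5 (arr[5]=9 <= 13): swap arr[3] and arr[5], array becomes [13, 2, 11, 9, 10, 28, 18]
i ends at 5, j ends at 4: the pointers have crossed (j < i), so scanning stops.

Swap pivot arr[0] with arr[4] to place pivot at position 4: [10, 2, 11, 9, 13, 28, 18]
Pivot position: 4

After partitioning with pivot 13, the array becomes [10, 2, 11, 9, 13, 28, 18]. The pivot is placed at index 4. All elements to the left of the pivot are <= 13, and all elements to the right are > 13.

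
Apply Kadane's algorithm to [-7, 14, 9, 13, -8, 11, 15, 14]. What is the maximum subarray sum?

Using Kadane's algorithm on [-7, 14, 9, 13, -8, 11, 15, 14]:

Scanning through the array:
Position 1 (value 14): max_ending_here = 14, max_so_far = 14
Position 2 (value 9): max_ending_here = 23, max_so_far = 23
Position 3 (value 13): max_ending_here = 36, max_so_far = 36
Position 4 (value -8): max_ending_here = 28, max_so_far = 36
Position 5 (value 11): max_ending_here = 39, max_so_far = 39
Position 6 (value 15): max_ending_here = 54, max_so_far = 54
Position 7 (value 14): max_ending_here = 68, max_so_far = 68

Maximum subarray: [14, 9, 13, -8, 11, 15, 14]
Maximum sum: 68

The maximum subarray is [14, 9, 13, -8, 11, 15, 14] with sum 68. This subarray runs from index 1 to index 7.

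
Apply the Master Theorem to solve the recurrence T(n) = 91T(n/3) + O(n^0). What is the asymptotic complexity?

Master Theorem for T(n) = 91T(n/3) + O(n^0):

a = 91, b = 3, c = 0
log_b(a) = log_3(91) = 4.1060

Case 1: c = 0 < log_3(91) = 4.1060
T(n) = O(n^(log_3 91))

For T(n) = 91T(n/3) + O(n^0): log_3(91) = 4.1060. This is Case 1 of the Master Theorem (c < log_b(a), work dominated by leaves), giving O(n^(log_3 91)).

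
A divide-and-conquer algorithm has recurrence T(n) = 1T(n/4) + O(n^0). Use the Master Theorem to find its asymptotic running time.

Master Theorem for T(n) = 1T(n/4) + O(n^0):

a = 1, b = 4, c = 0
log_b(a) = log_4(1) = 0.0000

Case 2: c = 0 = log_4(1) = 0.0000
T(n) = O(n^0 log n) = O(log n)

For T(n) = 1T(n/4) + O(n^0): log_4(1) = 0.0000. This is Case 2 of the Master Theorem (c = log_b(a), equal work at all levels), giving O(log n).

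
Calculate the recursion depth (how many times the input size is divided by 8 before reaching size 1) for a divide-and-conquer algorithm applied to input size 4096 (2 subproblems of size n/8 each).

For divide and conquer with division factor 8:

Problem sizes at each level:
Level 0: 4096
Level 1: 512
Level 2: 64
Level 3: 8
Level 4: 1

The root is level 0 and the size-1 base case is level 4 (the tree spans levels 0 through 4, i.e. 5 levels counting the root), so the depth is the number of divisions: log_8(4096) = 4

The recursion tree depth is log_8(4096) = 4. At each level, the problem size is divided by 8, so it takes 4 divisions to reduce to a base case of size 1. The algorithm makes 2 recursive calls at each level.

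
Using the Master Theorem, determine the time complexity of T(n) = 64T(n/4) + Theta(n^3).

Master Theorem for T(n) = 64T(n/4) + O(n^3):

a = 64, b = 4, c = 3
log_b(a) = log_4(64) = 3.0000

Case 2: c = 3 = log_4(64) = 3.0000
T(n) = O(n^3 log n) = O(n^3 log n)

For T(n) = 64T(n/4) + O(n^3): log_4(64) = 3.0000. This is Case 2 of the Master Theorem (c = log_b(a), equal work at all levels), giving O(n^3 log n).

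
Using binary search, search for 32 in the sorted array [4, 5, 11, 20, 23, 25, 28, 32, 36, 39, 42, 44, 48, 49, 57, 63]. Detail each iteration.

Binary search for 32 in [4, 5, 11, 20, 23, 25, 28, 32, 36, 39, 42, 44, 48, 49, 57, 63]:

lo=0, hi=15, mid=7, arr[mid]=32 -> Found target at index 7!

Binary search finds 32 at index 7 after 1 comparisons. The search repeatedly halves the search space by comparing with the middle element.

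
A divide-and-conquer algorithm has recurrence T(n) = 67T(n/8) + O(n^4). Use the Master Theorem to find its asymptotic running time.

Master Theorem for T(n) = 67T(n/8) + O(n^4):

a = 67, b = 8, c = 4
log_b(a) = log_8(67) = 2.0220

Case 3: c = 4 > log_8(67) = 2.0220
T(n) = O(n^4) = O(n^4)

For T(n) = 67T(n/8) + O(n^4): log_8(67) = 2.0220. This is Case 3 of the Master Theorem (c > log_b(a), work dominated by root), giving O(n^4).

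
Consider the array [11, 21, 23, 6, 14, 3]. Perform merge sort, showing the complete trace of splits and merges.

Merge sort trace:

Split: [11, 21, 23, 6, 14, 3] -> [11, 21, 23] and [6, 14, 3]
  Split: [11, 21, 23] -> [11] and [21, 23]
    Split: [21, 23] -> [21] and [23]
    Merge: [21] + [23] -> [21, 23]
  Merge: [11] + [21, 23] -> [11, 21, 23]
  Split: [6, 14, 3] -> [6] and [14, 3]
    Split: [14, 3] -> [14] and [3]
    Merge: [14] + [3] -> [3, 14]
  Merge: [6] + [3, 14] -> [3, 6, 14]
Merge: [11, 21, 23] + [3, 6, 14] -> [3, 6, 11, 14, 21, 23]

Final sorted array: [3, 6, 11, 14, 21, 23]

The merge sort proceeds by recursively splitting the array and merging sorted halves.
After all merges, the sorted array is [3, 6, 11, 14, 21, 23].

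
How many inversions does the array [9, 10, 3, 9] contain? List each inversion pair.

Finding inversions in [9, 10, 3, 9]:

(0, 2): arr[0]=9 > arr[2]=3
(1, 2): arr[1]=10 > arr[2]=3
(1, 3): arr[1]=10 > arr[3]=9

Total inversions: 3

The array has 3 inversion(s): (0,2), (1,2), (1,3). Each pair (i,j) satisfies i < j and arr[i] > arr[j].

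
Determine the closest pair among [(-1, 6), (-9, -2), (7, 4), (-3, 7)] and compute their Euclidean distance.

Computing all pairwise distances among 4 points:

d((-1, 6), (-9, -2)) = 11.3137
d((-1, 6), (7, 4)) = 8.2462
d((-1, 6), (-3, 7)) = 2.2361 <-- minimum
d((-9, -2), (7, 4)) = 17.088
d((-9, -2), (-3, 7)) = 10.8167
d((7, 4), (-3, 7)) = 10.4403

Closest pair: (-1, 6) and (-3, 7) with distance 2.2361

The closest pair is (-1, 6) and (-3, 7) with Euclidean distance 2.2361. For 4 points, brute-force pairwise comparison is shown above. For large n, the divide-and-conquer algorithm (sort by x, recurse on halves, check the dividing strip) achieves O(n log n).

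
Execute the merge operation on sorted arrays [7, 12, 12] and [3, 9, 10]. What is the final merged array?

Merging process:

Compare 7 vs 3: take 3 from right. Merged: [3]
Compare 7 vs 9: take 7 from left. Merged: [3, 7]
Compare 12 vs 9: take 9 from right. Merged: [3, 7, 9]
Compare 12 vs 10: take 10 from right. Merged: [3, 7, 9, 10]
Append remaining from left: [12, 12]. Merged: [3, 7, 9, 10, 12, 12]

Final merged array: [3, 7, 9, 10, 12, 12]
Total comparisons: 4

The merged array is [3, 7, 9, 10, 12, 12], requiring 4 comparisons. The merge step runs in O(n) time where n is the total number of elements.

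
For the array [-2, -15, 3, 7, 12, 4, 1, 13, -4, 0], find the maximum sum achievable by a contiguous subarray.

Using Kadane's algorithm on [-2, -15, 3, 7, 12, 4, 1, 13, -4, 0]:

Scanning through the array:
Position 1 (value -15): max_ending_here = -15, max_so_far = -2
Position 2 (value 3): max_ending_here = 3, max_so_far = 3
Position 3 (value 7): max_ending_here = 10, max_so_far = 10
Position 4 (value 12): max_ending_here = 22, max_so_far = 22
Position 5 (value 4): max_ending_here = 26, max_so_far = 26
Position 6 (value 1): max_ending_here = 27, max_so_far = 27
Position 7 (value 13): max_ending_here = 40, max_so_far = 40
Position 8 (value -4): max_ending_here = 36, max_so_far = 40
Position 9 (value 0): max_ending_here = 36, max_so_far = 40

Maximum subarray: [3, 7, 12, 4, 1, 13]
Maximum sum: 40

The maximum subarray is [3, 7, 12, 4, 1, 13] with sum 40. This subarray runs from index 2 to index 7.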